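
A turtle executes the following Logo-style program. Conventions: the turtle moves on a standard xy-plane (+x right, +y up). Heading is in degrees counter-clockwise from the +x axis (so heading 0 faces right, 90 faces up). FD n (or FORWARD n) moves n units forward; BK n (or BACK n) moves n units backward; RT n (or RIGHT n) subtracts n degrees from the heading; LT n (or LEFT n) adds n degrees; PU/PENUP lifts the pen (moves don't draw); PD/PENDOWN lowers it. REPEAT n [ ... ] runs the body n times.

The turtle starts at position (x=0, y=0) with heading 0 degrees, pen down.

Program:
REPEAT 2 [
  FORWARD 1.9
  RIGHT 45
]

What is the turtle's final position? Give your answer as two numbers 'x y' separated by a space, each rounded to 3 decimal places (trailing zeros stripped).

Answer: 3.244 -1.344

Derivation:
Executing turtle program step by step:
Start: pos=(0,0), heading=0, pen down
REPEAT 2 [
  -- iteration 1/2 --
  FD 1.9: (0,0) -> (1.9,0) [heading=0, draw]
  RT 45: heading 0 -> 315
  -- iteration 2/2 --
  FD 1.9: (1.9,0) -> (3.244,-1.344) [heading=315, draw]
  RT 45: heading 315 -> 270
]
Final: pos=(3.244,-1.344), heading=270, 2 segment(s) drawn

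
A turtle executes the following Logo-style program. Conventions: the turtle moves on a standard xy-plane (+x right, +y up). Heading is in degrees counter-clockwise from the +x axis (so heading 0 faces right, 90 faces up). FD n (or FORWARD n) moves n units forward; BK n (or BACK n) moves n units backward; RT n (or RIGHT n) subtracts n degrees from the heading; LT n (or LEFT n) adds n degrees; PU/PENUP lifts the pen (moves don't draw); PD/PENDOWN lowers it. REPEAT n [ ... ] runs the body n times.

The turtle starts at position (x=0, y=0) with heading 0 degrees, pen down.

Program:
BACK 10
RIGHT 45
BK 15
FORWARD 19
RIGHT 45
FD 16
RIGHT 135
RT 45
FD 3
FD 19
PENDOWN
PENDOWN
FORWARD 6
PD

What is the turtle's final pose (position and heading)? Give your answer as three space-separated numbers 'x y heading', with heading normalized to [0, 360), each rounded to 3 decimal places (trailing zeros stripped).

Executing turtle program step by step:
Start: pos=(0,0), heading=0, pen down
BK 10: (0,0) -> (-10,0) [heading=0, draw]
RT 45: heading 0 -> 315
BK 15: (-10,0) -> (-20.607,10.607) [heading=315, draw]
FD 19: (-20.607,10.607) -> (-7.172,-2.828) [heading=315, draw]
RT 45: heading 315 -> 270
FD 16: (-7.172,-2.828) -> (-7.172,-18.828) [heading=270, draw]
RT 135: heading 270 -> 135
RT 45: heading 135 -> 90
FD 3: (-7.172,-18.828) -> (-7.172,-15.828) [heading=90, draw]
FD 19: (-7.172,-15.828) -> (-7.172,3.172) [heading=90, draw]
PD: pen down
PD: pen down
FD 6: (-7.172,3.172) -> (-7.172,9.172) [heading=90, draw]
PD: pen down
Final: pos=(-7.172,9.172), heading=90, 7 segment(s) drawn

Answer: -7.172 9.172 90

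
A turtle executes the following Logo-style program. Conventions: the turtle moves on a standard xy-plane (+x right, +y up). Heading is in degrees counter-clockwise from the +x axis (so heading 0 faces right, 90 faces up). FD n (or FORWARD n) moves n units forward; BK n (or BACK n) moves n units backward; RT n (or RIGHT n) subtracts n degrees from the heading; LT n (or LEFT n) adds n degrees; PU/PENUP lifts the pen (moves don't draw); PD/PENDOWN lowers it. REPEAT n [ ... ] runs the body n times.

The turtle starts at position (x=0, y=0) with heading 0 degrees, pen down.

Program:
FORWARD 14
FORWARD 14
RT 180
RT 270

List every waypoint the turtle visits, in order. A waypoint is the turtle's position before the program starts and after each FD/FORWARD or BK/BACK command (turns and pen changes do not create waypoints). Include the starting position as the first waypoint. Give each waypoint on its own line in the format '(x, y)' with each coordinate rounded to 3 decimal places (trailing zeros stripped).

Executing turtle program step by step:
Start: pos=(0,0), heading=0, pen down
FD 14: (0,0) -> (14,0) [heading=0, draw]
FD 14: (14,0) -> (28,0) [heading=0, draw]
RT 180: heading 0 -> 180
RT 270: heading 180 -> 270
Final: pos=(28,0), heading=270, 2 segment(s) drawn
Waypoints (3 total):
(0, 0)
(14, 0)
(28, 0)

Answer: (0, 0)
(14, 0)
(28, 0)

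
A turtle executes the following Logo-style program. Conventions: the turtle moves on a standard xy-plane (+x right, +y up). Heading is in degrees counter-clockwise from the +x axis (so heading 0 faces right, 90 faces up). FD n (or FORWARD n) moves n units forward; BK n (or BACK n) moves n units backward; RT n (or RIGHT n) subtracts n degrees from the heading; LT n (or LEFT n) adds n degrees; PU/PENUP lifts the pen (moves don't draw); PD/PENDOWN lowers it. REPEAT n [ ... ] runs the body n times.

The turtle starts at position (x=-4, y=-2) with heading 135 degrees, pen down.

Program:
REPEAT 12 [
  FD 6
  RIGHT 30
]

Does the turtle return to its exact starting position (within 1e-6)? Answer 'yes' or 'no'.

Executing turtle program step by step:
Start: pos=(-4,-2), heading=135, pen down
REPEAT 12 [
  -- iteration 1/12 --
  FD 6: (-4,-2) -> (-8.243,2.243) [heading=135, draw]
  RT 30: heading 135 -> 105
  -- iteration 2/12 --
  FD 6: (-8.243,2.243) -> (-9.796,8.038) [heading=105, draw]
  RT 30: heading 105 -> 75
  -- iteration 3/12 --
  FD 6: (-9.796,8.038) -> (-8.243,13.834) [heading=75, draw]
  RT 30: heading 75 -> 45
  -- iteration 4/12 --
  FD 6: (-8.243,13.834) -> (-4,18.076) [heading=45, draw]
  RT 30: heading 45 -> 15
  -- iteration 5/12 --
  FD 6: (-4,18.076) -> (1.796,19.629) [heading=15, draw]
  RT 30: heading 15 -> 345
  -- iteration 6/12 --
  FD 6: (1.796,19.629) -> (7.591,18.076) [heading=345, draw]
  RT 30: heading 345 -> 315
  -- iteration 7/12 --
  FD 6: (7.591,18.076) -> (11.834,13.834) [heading=315, draw]
  RT 30: heading 315 -> 285
  -- iteration 8/12 --
  FD 6: (11.834,13.834) -> (13.387,8.038) [heading=285, draw]
  RT 30: heading 285 -> 255
  -- iteration 9/12 --
  FD 6: (13.387,8.038) -> (11.834,2.243) [heading=255, draw]
  RT 30: heading 255 -> 225
  -- iteration 10/12 --
  FD 6: (11.834,2.243) -> (7.591,-2) [heading=225, draw]
  RT 30: heading 225 -> 195
  -- iteration 11/12 --
  FD 6: (7.591,-2) -> (1.796,-3.553) [heading=195, draw]
  RT 30: heading 195 -> 165
  -- iteration 12/12 --
  FD 6: (1.796,-3.553) -> (-4,-2) [heading=165, draw]
  RT 30: heading 165 -> 135
]
Final: pos=(-4,-2), heading=135, 12 segment(s) drawn

Start position: (-4, -2)
Final position: (-4, -2)
Distance = 0; < 1e-6 -> CLOSED

Answer: yes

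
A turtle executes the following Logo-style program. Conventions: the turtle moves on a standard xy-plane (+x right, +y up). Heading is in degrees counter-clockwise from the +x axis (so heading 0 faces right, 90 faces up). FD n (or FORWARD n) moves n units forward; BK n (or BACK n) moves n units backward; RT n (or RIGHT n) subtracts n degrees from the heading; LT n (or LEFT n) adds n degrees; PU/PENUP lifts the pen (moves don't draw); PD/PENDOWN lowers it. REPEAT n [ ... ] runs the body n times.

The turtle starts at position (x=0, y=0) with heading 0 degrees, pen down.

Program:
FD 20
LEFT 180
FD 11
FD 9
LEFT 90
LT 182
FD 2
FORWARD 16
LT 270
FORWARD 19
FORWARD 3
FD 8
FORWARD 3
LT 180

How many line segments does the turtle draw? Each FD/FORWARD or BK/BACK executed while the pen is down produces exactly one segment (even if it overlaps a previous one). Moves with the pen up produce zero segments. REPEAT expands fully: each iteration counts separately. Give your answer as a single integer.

Answer: 9

Derivation:
Executing turtle program step by step:
Start: pos=(0,0), heading=0, pen down
FD 20: (0,0) -> (20,0) [heading=0, draw]
LT 180: heading 0 -> 180
FD 11: (20,0) -> (9,0) [heading=180, draw]
FD 9: (9,0) -> (0,0) [heading=180, draw]
LT 90: heading 180 -> 270
LT 182: heading 270 -> 92
FD 2: (0,0) -> (-0.07,1.999) [heading=92, draw]
FD 16: (-0.07,1.999) -> (-0.628,17.989) [heading=92, draw]
LT 270: heading 92 -> 2
FD 19: (-0.628,17.989) -> (18.36,18.652) [heading=2, draw]
FD 3: (18.36,18.652) -> (21.358,18.757) [heading=2, draw]
FD 8: (21.358,18.757) -> (29.354,19.036) [heading=2, draw]
FD 3: (29.354,19.036) -> (32.352,19.141) [heading=2, draw]
LT 180: heading 2 -> 182
Final: pos=(32.352,19.141), heading=182, 9 segment(s) drawn
Segments drawn: 9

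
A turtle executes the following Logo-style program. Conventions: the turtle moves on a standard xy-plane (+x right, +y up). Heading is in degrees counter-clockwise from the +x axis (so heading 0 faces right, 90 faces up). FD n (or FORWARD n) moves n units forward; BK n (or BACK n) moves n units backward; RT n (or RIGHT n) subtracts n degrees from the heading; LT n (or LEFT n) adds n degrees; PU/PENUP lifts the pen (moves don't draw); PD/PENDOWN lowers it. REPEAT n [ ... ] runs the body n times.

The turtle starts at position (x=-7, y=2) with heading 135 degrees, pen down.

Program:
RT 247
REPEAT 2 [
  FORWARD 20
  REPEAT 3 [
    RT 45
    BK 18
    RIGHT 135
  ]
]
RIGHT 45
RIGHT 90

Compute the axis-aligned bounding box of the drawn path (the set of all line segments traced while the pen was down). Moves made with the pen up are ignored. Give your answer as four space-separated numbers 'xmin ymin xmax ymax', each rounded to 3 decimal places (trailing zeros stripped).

Answer: -14.492 -16.544 9.569 9.033

Derivation:
Executing turtle program step by step:
Start: pos=(-7,2), heading=135, pen down
RT 247: heading 135 -> 248
REPEAT 2 [
  -- iteration 1/2 --
  FD 20: (-7,2) -> (-14.492,-16.544) [heading=248, draw]
  REPEAT 3 [
    -- iteration 1/3 --
    RT 45: heading 248 -> 203
    BK 18: (-14.492,-16.544) -> (2.077,-9.511) [heading=203, draw]
    RT 135: heading 203 -> 68
    -- iteration 2/3 --
    RT 45: heading 68 -> 23
    BK 18: (2.077,-9.511) -> (-14.492,-16.544) [heading=23, draw]
    RT 135: heading 23 -> 248
    -- iteration 3/3 --
    RT 45: heading 248 -> 203
    BK 18: (-14.492,-16.544) -> (2.077,-9.511) [heading=203, draw]
    RT 135: heading 203 -> 68
  ]
  -- iteration 2/2 --
  FD 20: (2.077,-9.511) -> (9.569,9.033) [heading=68, draw]
  REPEAT 3 [
    -- iteration 1/3 --
    RT 45: heading 68 -> 23
    BK 18: (9.569,9.033) -> (-7,2) [heading=23, draw]
    RT 135: heading 23 -> 248
    -- iteration 2/3 --
    RT 45: heading 248 -> 203
    BK 18: (-7,2) -> (9.569,9.033) [heading=203, draw]
    RT 135: heading 203 -> 68
    -- iteration 3/3 --
    RT 45: heading 68 -> 23
    BK 18: (9.569,9.033) -> (-7,2) [heading=23, draw]
    RT 135: heading 23 -> 248
  ]
]
RT 45: heading 248 -> 203
RT 90: heading 203 -> 113
Final: pos=(-7,2), heading=113, 8 segment(s) drawn

Segment endpoints: x in {-14.492, -7, -7, 2.077, 9.569}, y in {-16.544, -16.544, -9.511, 2, 2, 2, 9.033, 9.033}
xmin=-14.492, ymin=-16.544, xmax=9.569, ymax=9.033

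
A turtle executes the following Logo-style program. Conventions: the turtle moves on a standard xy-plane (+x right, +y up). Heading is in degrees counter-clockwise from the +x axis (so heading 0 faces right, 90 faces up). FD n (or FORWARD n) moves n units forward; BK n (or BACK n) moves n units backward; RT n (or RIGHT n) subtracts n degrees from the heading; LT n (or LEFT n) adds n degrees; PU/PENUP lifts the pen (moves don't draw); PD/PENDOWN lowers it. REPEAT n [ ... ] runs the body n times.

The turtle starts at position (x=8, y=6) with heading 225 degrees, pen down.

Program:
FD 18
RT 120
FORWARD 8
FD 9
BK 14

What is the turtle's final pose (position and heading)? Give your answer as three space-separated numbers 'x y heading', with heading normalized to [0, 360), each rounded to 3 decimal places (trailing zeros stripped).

Answer: -5.504 -3.83 105

Derivation:
Executing turtle program step by step:
Start: pos=(8,6), heading=225, pen down
FD 18: (8,6) -> (-4.728,-6.728) [heading=225, draw]
RT 120: heading 225 -> 105
FD 8: (-4.728,-6.728) -> (-6.798,0.999) [heading=105, draw]
FD 9: (-6.798,0.999) -> (-9.128,9.693) [heading=105, draw]
BK 14: (-9.128,9.693) -> (-5.504,-3.83) [heading=105, draw]
Final: pos=(-5.504,-3.83), heading=105, 4 segment(s) drawn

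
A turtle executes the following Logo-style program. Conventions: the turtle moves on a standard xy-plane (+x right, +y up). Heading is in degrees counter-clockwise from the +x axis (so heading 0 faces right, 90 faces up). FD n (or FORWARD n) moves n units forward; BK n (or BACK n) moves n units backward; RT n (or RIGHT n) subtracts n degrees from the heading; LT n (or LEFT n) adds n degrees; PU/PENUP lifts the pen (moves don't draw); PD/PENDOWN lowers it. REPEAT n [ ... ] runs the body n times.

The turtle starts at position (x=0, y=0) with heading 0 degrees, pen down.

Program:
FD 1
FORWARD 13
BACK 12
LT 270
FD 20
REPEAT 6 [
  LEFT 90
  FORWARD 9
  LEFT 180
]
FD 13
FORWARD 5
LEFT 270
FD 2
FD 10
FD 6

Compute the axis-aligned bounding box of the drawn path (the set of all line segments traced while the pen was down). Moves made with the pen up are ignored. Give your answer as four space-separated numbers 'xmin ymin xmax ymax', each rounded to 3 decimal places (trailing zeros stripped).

Executing turtle program step by step:
Start: pos=(0,0), heading=0, pen down
FD 1: (0,0) -> (1,0) [heading=0, draw]
FD 13: (1,0) -> (14,0) [heading=0, draw]
BK 12: (14,0) -> (2,0) [heading=0, draw]
LT 270: heading 0 -> 270
FD 20: (2,0) -> (2,-20) [heading=270, draw]
REPEAT 6 [
  -- iteration 1/6 --
  LT 90: heading 270 -> 0
  FD 9: (2,-20) -> (11,-20) [heading=0, draw]
  LT 180: heading 0 -> 180
  -- iteration 2/6 --
  LT 90: heading 180 -> 270
  FD 9: (11,-20) -> (11,-29) [heading=270, draw]
  LT 180: heading 270 -> 90
  -- iteration 3/6 --
  LT 90: heading 90 -> 180
  FD 9: (11,-29) -> (2,-29) [heading=180, draw]
  LT 180: heading 180 -> 0
  -- iteration 4/6 --
  LT 90: heading 0 -> 90
  FD 9: (2,-29) -> (2,-20) [heading=90, draw]
  LT 180: heading 90 -> 270
  -- iteration 5/6 --
  LT 90: heading 270 -> 0
  FD 9: (2,-20) -> (11,-20) [heading=0, draw]
  LT 180: heading 0 -> 180
  -- iteration 6/6 --
  LT 90: heading 180 -> 270
  FD 9: (11,-20) -> (11,-29) [heading=270, draw]
  LT 180: heading 270 -> 90
]
FD 13: (11,-29) -> (11,-16) [heading=90, draw]
FD 5: (11,-16) -> (11,-11) [heading=90, draw]
LT 270: heading 90 -> 0
FD 2: (11,-11) -> (13,-11) [heading=0, draw]
FD 10: (13,-11) -> (23,-11) [heading=0, draw]
FD 6: (23,-11) -> (29,-11) [heading=0, draw]
Final: pos=(29,-11), heading=0, 15 segment(s) drawn

Segment endpoints: x in {0, 1, 2, 2, 2, 2, 11, 11, 11, 11, 11, 11, 13, 14, 23, 29}, y in {-29, -29, -20, -20, -20, -16, -11, -11, -11, -11, 0}
xmin=0, ymin=-29, xmax=29, ymax=0

Answer: 0 -29 29 0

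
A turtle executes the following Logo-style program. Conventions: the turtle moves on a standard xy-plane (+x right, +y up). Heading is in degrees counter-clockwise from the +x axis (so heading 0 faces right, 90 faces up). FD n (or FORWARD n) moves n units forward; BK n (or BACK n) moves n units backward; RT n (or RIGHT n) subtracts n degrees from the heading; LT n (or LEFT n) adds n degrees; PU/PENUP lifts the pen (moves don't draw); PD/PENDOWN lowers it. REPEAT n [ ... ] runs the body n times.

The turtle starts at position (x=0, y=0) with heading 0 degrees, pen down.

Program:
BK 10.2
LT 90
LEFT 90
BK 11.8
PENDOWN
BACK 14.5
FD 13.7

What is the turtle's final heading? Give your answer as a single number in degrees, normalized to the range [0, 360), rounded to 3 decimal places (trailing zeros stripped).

Executing turtle program step by step:
Start: pos=(0,0), heading=0, pen down
BK 10.2: (0,0) -> (-10.2,0) [heading=0, draw]
LT 90: heading 0 -> 90
LT 90: heading 90 -> 180
BK 11.8: (-10.2,0) -> (1.6,0) [heading=180, draw]
PD: pen down
BK 14.5: (1.6,0) -> (16.1,0) [heading=180, draw]
FD 13.7: (16.1,0) -> (2.4,0) [heading=180, draw]
Final: pos=(2.4,0), heading=180, 4 segment(s) drawn

Answer: 180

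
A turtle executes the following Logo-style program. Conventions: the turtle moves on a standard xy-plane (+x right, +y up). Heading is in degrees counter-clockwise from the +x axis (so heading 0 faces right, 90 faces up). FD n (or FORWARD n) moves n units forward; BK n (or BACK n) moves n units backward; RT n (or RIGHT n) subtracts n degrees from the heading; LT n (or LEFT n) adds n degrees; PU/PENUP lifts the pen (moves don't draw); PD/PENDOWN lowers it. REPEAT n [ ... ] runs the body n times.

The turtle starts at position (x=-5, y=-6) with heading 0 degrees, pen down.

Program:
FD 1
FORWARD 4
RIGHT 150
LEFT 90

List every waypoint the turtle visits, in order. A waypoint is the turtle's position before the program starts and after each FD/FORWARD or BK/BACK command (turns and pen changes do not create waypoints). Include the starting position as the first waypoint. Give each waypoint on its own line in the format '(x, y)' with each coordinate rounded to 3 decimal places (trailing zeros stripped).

Answer: (-5, -6)
(-4, -6)
(0, -6)

Derivation:
Executing turtle program step by step:
Start: pos=(-5,-6), heading=0, pen down
FD 1: (-5,-6) -> (-4,-6) [heading=0, draw]
FD 4: (-4,-6) -> (0,-6) [heading=0, draw]
RT 150: heading 0 -> 210
LT 90: heading 210 -> 300
Final: pos=(0,-6), heading=300, 2 segment(s) drawn
Waypoints (3 total):
(-5, -6)
(-4, -6)
(0, -6)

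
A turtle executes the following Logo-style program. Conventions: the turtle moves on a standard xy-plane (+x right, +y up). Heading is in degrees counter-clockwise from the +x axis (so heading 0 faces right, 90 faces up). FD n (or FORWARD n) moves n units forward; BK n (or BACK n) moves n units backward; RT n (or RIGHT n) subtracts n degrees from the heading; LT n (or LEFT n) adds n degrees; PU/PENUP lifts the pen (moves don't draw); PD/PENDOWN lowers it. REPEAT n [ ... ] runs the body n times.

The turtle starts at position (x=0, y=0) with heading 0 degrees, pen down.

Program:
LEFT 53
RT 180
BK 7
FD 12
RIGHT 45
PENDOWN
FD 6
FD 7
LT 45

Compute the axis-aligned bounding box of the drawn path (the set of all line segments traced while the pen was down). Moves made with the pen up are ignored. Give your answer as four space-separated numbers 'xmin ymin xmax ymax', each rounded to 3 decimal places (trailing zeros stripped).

Answer: -15.883 -5.802 4.213 5.59

Derivation:
Executing turtle program step by step:
Start: pos=(0,0), heading=0, pen down
LT 53: heading 0 -> 53
RT 180: heading 53 -> 233
BK 7: (0,0) -> (4.213,5.59) [heading=233, draw]
FD 12: (4.213,5.59) -> (-3.009,-3.993) [heading=233, draw]
RT 45: heading 233 -> 188
PD: pen down
FD 6: (-3.009,-3.993) -> (-8.951,-4.828) [heading=188, draw]
FD 7: (-8.951,-4.828) -> (-15.883,-5.802) [heading=188, draw]
LT 45: heading 188 -> 233
Final: pos=(-15.883,-5.802), heading=233, 4 segment(s) drawn

Segment endpoints: x in {-15.883, -8.951, -3.009, 0, 4.213}, y in {-5.802, -4.828, -3.993, 0, 5.59}
xmin=-15.883, ymin=-5.802, xmax=4.213, ymax=5.59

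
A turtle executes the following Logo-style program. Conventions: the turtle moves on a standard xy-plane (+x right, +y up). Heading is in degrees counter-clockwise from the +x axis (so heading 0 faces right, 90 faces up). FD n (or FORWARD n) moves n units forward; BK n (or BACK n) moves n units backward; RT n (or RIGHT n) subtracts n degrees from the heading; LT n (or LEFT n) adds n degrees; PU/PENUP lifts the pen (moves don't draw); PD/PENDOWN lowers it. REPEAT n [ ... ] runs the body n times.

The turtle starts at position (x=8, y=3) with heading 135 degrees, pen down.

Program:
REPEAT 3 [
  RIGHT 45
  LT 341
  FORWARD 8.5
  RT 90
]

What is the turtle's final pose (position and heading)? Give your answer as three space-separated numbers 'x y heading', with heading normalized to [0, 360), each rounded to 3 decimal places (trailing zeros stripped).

Executing turtle program step by step:
Start: pos=(8,3), heading=135, pen down
REPEAT 3 [
  -- iteration 1/3 --
  RT 45: heading 135 -> 90
  LT 341: heading 90 -> 71
  FD 8.5: (8,3) -> (10.767,11.037) [heading=71, draw]
  RT 90: heading 71 -> 341
  -- iteration 2/3 --
  RT 45: heading 341 -> 296
  LT 341: heading 296 -> 277
  FD 8.5: (10.767,11.037) -> (11.803,2.6) [heading=277, draw]
  RT 90: heading 277 -> 187
  -- iteration 3/3 --
  RT 45: heading 187 -> 142
  LT 341: heading 142 -> 123
  FD 8.5: (11.803,2.6) -> (7.174,9.729) [heading=123, draw]
  RT 90: heading 123 -> 33
]
Final: pos=(7.174,9.729), heading=33, 3 segment(s) drawn

Answer: 7.174 9.729 33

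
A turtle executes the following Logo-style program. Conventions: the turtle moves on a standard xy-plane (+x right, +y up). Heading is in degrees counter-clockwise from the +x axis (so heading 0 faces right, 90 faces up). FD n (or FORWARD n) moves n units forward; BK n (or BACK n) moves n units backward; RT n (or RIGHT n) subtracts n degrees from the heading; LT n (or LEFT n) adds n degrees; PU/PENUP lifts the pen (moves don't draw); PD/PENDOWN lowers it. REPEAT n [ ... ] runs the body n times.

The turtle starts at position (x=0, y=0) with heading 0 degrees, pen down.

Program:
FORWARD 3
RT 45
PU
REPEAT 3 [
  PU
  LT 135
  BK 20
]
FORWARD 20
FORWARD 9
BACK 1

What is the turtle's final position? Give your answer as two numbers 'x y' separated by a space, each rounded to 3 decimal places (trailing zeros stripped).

Executing turtle program step by step:
Start: pos=(0,0), heading=0, pen down
FD 3: (0,0) -> (3,0) [heading=0, draw]
RT 45: heading 0 -> 315
PU: pen up
REPEAT 3 [
  -- iteration 1/3 --
  PU: pen up
  LT 135: heading 315 -> 90
  BK 20: (3,0) -> (3,-20) [heading=90, move]
  -- iteration 2/3 --
  PU: pen up
  LT 135: heading 90 -> 225
  BK 20: (3,-20) -> (17.142,-5.858) [heading=225, move]
  -- iteration 3/3 --
  PU: pen up
  LT 135: heading 225 -> 0
  BK 20: (17.142,-5.858) -> (-2.858,-5.858) [heading=0, move]
]
FD 20: (-2.858,-5.858) -> (17.142,-5.858) [heading=0, move]
FD 9: (17.142,-5.858) -> (26.142,-5.858) [heading=0, move]
BK 1: (26.142,-5.858) -> (25.142,-5.858) [heading=0, move]
Final: pos=(25.142,-5.858), heading=0, 1 segment(s) drawn

Answer: 25.142 -5.858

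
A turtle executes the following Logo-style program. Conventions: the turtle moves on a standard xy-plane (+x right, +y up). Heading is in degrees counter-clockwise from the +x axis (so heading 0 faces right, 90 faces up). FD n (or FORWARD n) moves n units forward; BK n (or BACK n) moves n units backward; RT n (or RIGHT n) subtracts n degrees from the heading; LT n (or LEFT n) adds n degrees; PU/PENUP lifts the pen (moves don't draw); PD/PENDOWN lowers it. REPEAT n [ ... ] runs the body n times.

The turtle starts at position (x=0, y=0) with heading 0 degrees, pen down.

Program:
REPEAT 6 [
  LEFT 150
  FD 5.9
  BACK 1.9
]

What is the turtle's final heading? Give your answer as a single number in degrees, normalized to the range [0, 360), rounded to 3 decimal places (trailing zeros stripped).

Executing turtle program step by step:
Start: pos=(0,0), heading=0, pen down
REPEAT 6 [
  -- iteration 1/6 --
  LT 150: heading 0 -> 150
  FD 5.9: (0,0) -> (-5.11,2.95) [heading=150, draw]
  BK 1.9: (-5.11,2.95) -> (-3.464,2) [heading=150, draw]
  -- iteration 2/6 --
  LT 150: heading 150 -> 300
  FD 5.9: (-3.464,2) -> (-0.514,-3.11) [heading=300, draw]
  BK 1.9: (-0.514,-3.11) -> (-1.464,-1.464) [heading=300, draw]
  -- iteration 3/6 --
  LT 150: heading 300 -> 90
  FD 5.9: (-1.464,-1.464) -> (-1.464,4.436) [heading=90, draw]
  BK 1.9: (-1.464,4.436) -> (-1.464,2.536) [heading=90, draw]
  -- iteration 4/6 --
  LT 150: heading 90 -> 240
  FD 5.9: (-1.464,2.536) -> (-4.414,-2.574) [heading=240, draw]
  BK 1.9: (-4.414,-2.574) -> (-3.464,-0.928) [heading=240, draw]
  -- iteration 5/6 --
  LT 150: heading 240 -> 30
  FD 5.9: (-3.464,-0.928) -> (1.645,2.022) [heading=30, draw]
  BK 1.9: (1.645,2.022) -> (0,1.072) [heading=30, draw]
  -- iteration 6/6 --
  LT 150: heading 30 -> 180
  FD 5.9: (0,1.072) -> (-5.9,1.072) [heading=180, draw]
  BK 1.9: (-5.9,1.072) -> (-4,1.072) [heading=180, draw]
]
Final: pos=(-4,1.072), heading=180, 12 segment(s) drawn

Answer: 180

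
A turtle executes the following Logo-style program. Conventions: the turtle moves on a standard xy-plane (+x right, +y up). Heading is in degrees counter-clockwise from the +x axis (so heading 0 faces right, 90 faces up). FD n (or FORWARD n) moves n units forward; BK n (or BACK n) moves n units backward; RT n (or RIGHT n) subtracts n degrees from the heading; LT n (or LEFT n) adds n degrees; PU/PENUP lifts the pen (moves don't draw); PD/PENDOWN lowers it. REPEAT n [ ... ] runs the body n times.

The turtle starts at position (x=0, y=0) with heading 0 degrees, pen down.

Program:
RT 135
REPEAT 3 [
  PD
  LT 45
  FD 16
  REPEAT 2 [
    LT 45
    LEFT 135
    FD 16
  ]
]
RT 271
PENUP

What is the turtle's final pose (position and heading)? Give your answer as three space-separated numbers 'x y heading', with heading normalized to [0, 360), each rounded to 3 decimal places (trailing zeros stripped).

Executing turtle program step by step:
Start: pos=(0,0), heading=0, pen down
RT 135: heading 0 -> 225
REPEAT 3 [
  -- iteration 1/3 --
  PD: pen down
  LT 45: heading 225 -> 270
  FD 16: (0,0) -> (0,-16) [heading=270, draw]
  REPEAT 2 [
    -- iteration 1/2 --
    LT 45: heading 270 -> 315
    LT 135: heading 315 -> 90
    FD 16: (0,-16) -> (0,0) [heading=90, draw]
    -- iteration 2/2 --
    LT 45: heading 90 -> 135
    LT 135: heading 135 -> 270
    FD 16: (0,0) -> (0,-16) [heading=270, draw]
  ]
  -- iteration 2/3 --
  PD: pen down
  LT 45: heading 270 -> 315
  FD 16: (0,-16) -> (11.314,-27.314) [heading=315, draw]
  REPEAT 2 [
    -- iteration 1/2 --
    LT 45: heading 315 -> 0
    LT 135: heading 0 -> 135
    FD 16: (11.314,-27.314) -> (0,-16) [heading=135, draw]
    -- iteration 2/2 --
    LT 45: heading 135 -> 180
    LT 135: heading 180 -> 315
    FD 16: (0,-16) -> (11.314,-27.314) [heading=315, draw]
  ]
  -- iteration 3/3 --
  PD: pen down
  LT 45: heading 315 -> 0
  FD 16: (11.314,-27.314) -> (27.314,-27.314) [heading=0, draw]
  REPEAT 2 [
    -- iteration 1/2 --
    LT 45: heading 0 -> 45
    LT 135: heading 45 -> 180
    FD 16: (27.314,-27.314) -> (11.314,-27.314) [heading=180, draw]
    -- iteration 2/2 --
    LT 45: heading 180 -> 225
    LT 135: heading 225 -> 0
    FD 16: (11.314,-27.314) -> (27.314,-27.314) [heading=0, draw]
  ]
]
RT 271: heading 0 -> 89
PU: pen up
Final: pos=(27.314,-27.314), heading=89, 9 segment(s) drawn

Answer: 27.314 -27.314 89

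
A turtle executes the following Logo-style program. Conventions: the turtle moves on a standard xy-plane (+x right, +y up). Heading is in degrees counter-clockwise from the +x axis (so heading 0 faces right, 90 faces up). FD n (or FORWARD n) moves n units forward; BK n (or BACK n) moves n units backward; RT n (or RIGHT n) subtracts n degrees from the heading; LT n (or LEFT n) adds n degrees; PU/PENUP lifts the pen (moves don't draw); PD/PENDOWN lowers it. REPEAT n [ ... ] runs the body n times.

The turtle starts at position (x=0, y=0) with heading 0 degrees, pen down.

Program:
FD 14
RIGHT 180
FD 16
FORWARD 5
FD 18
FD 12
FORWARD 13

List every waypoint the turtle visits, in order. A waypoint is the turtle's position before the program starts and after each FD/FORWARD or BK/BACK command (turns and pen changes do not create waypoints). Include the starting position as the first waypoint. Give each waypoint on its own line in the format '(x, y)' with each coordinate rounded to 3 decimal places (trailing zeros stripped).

Answer: (0, 0)
(14, 0)
(-2, 0)
(-7, 0)
(-25, 0)
(-37, 0)
(-50, 0)

Derivation:
Executing turtle program step by step:
Start: pos=(0,0), heading=0, pen down
FD 14: (0,0) -> (14,0) [heading=0, draw]
RT 180: heading 0 -> 180
FD 16: (14,0) -> (-2,0) [heading=180, draw]
FD 5: (-2,0) -> (-7,0) [heading=180, draw]
FD 18: (-7,0) -> (-25,0) [heading=180, draw]
FD 12: (-25,0) -> (-37,0) [heading=180, draw]
FD 13: (-37,0) -> (-50,0) [heading=180, draw]
Final: pos=(-50,0), heading=180, 6 segment(s) drawn
Waypoints (7 total):
(0, 0)
(14, 0)
(-2, 0)
(-7, 0)
(-25, 0)
(-37, 0)
(-50, 0)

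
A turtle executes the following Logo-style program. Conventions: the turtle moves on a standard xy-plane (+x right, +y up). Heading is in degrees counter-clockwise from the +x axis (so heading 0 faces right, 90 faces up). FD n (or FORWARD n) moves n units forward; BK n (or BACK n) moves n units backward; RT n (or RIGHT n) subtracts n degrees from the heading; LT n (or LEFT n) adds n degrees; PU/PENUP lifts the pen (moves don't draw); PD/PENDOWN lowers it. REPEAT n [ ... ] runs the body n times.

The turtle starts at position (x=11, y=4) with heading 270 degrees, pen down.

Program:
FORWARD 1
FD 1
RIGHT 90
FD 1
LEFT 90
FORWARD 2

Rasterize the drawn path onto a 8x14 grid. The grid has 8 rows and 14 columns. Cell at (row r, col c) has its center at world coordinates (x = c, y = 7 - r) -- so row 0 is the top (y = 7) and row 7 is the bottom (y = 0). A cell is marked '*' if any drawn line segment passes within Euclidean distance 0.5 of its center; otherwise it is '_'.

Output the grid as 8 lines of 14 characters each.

Answer: ______________
______________
______________
___________*__
___________*__
__________**__
__________*___
__________*___

Derivation:
Segment 0: (11,4) -> (11,3)
Segment 1: (11,3) -> (11,2)
Segment 2: (11,2) -> (10,2)
Segment 3: (10,2) -> (10,0)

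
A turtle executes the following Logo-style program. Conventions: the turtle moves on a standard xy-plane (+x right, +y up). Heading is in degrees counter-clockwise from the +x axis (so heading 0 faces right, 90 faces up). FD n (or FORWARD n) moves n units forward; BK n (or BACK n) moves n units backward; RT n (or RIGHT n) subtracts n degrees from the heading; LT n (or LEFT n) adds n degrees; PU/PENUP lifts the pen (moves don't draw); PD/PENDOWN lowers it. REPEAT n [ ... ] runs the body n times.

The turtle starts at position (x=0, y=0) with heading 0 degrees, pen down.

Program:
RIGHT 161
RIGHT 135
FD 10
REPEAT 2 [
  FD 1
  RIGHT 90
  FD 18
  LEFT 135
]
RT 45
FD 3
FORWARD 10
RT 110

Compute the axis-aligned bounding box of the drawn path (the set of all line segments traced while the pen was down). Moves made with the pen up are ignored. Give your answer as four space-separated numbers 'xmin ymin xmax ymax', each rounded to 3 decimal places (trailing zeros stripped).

Executing turtle program step by step:
Start: pos=(0,0), heading=0, pen down
RT 161: heading 0 -> 199
RT 135: heading 199 -> 64
FD 10: (0,0) -> (4.384,8.988) [heading=64, draw]
REPEAT 2 [
  -- iteration 1/2 --
  FD 1: (4.384,8.988) -> (4.822,9.887) [heading=64, draw]
  RT 90: heading 64 -> 334
  FD 18: (4.822,9.887) -> (21,1.996) [heading=334, draw]
  LT 135: heading 334 -> 109
  -- iteration 2/2 --
  FD 1: (21,1.996) -> (20.675,2.942) [heading=109, draw]
  RT 90: heading 109 -> 19
  FD 18: (20.675,2.942) -> (37.694,8.802) [heading=19, draw]
  LT 135: heading 19 -> 154
]
RT 45: heading 154 -> 109
FD 3: (37.694,8.802) -> (36.717,11.638) [heading=109, draw]
FD 10: (36.717,11.638) -> (33.462,21.094) [heading=109, draw]
RT 110: heading 109 -> 359
Final: pos=(33.462,21.094), heading=359, 7 segment(s) drawn

Segment endpoints: x in {0, 4.384, 4.822, 20.675, 21, 33.462, 36.717, 37.694}, y in {0, 1.996, 2.942, 8.802, 8.988, 9.887, 11.638, 21.094}
xmin=0, ymin=0, xmax=37.694, ymax=21.094

Answer: 0 0 37.694 21.094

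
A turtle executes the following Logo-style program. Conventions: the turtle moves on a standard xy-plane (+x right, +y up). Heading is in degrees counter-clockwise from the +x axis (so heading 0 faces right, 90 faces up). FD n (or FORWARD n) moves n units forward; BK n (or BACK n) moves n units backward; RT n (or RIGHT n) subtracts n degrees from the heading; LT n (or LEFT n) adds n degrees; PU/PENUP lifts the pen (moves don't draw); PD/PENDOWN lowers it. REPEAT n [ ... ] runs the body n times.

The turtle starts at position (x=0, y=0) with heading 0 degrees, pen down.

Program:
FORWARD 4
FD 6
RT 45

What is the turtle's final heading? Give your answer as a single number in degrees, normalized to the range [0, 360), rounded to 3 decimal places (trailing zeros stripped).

Executing turtle program step by step:
Start: pos=(0,0), heading=0, pen down
FD 4: (0,0) -> (4,0) [heading=0, draw]
FD 6: (4,0) -> (10,0) [heading=0, draw]
RT 45: heading 0 -> 315
Final: pos=(10,0), heading=315, 2 segment(s) drawn

Answer: 315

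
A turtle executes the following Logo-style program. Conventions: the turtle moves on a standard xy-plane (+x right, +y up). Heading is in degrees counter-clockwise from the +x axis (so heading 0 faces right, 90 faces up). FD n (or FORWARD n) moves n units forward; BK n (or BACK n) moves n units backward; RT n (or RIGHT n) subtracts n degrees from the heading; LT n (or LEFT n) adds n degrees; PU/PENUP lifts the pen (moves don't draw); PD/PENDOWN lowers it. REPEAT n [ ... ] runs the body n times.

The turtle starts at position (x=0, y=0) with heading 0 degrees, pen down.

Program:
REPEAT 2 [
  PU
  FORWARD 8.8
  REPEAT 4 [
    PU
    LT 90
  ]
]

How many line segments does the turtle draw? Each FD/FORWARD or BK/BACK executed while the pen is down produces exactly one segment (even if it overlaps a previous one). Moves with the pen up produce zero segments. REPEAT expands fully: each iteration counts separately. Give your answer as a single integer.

Answer: 0

Derivation:
Executing turtle program step by step:
Start: pos=(0,0), heading=0, pen down
REPEAT 2 [
  -- iteration 1/2 --
  PU: pen up
  FD 8.8: (0,0) -> (8.8,0) [heading=0, move]
  REPEAT 4 [
    -- iteration 1/4 --
    PU: pen up
    LT 90: heading 0 -> 90
    -- iteration 2/4 --
    PU: pen up
    LT 90: heading 90 -> 180
    -- iteration 3/4 --
    PU: pen up
    LT 90: heading 180 -> 270
    -- iteration 4/4 --
    PU: pen up
    LT 90: heading 270 -> 0
  ]
  -- iteration 2/2 --
  PU: pen up
  FD 8.8: (8.8,0) -> (17.6,0) [heading=0, move]
  REPEAT 4 [
    -- iteration 1/4 --
    PU: pen up
    LT 90: heading 0 -> 90
    -- iteration 2/4 --
    PU: pen up
    LT 90: heading 90 -> 180
    -- iteration 3/4 --
    PU: pen up
    LT 90: heading 180 -> 270
    -- iteration 4/4 --
    PU: pen up
    LT 90: heading 270 -> 0
  ]
]
Final: pos=(17.6,0), heading=0, 0 segment(s) drawn
Segments drawn: 0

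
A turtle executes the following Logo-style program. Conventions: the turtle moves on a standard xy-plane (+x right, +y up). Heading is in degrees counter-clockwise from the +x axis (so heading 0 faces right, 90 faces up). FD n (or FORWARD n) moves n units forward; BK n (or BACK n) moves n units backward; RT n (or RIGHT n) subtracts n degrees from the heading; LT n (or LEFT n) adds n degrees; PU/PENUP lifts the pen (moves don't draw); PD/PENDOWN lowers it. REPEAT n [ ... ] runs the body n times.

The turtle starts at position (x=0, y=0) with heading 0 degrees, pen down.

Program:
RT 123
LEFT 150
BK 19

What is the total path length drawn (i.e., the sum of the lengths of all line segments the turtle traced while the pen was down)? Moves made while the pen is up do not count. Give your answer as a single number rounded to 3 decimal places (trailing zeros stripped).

Answer: 19

Derivation:
Executing turtle program step by step:
Start: pos=(0,0), heading=0, pen down
RT 123: heading 0 -> 237
LT 150: heading 237 -> 27
BK 19: (0,0) -> (-16.929,-8.626) [heading=27, draw]
Final: pos=(-16.929,-8.626), heading=27, 1 segment(s) drawn

Segment lengths:
  seg 1: (0,0) -> (-16.929,-8.626), length = 19
Total = 19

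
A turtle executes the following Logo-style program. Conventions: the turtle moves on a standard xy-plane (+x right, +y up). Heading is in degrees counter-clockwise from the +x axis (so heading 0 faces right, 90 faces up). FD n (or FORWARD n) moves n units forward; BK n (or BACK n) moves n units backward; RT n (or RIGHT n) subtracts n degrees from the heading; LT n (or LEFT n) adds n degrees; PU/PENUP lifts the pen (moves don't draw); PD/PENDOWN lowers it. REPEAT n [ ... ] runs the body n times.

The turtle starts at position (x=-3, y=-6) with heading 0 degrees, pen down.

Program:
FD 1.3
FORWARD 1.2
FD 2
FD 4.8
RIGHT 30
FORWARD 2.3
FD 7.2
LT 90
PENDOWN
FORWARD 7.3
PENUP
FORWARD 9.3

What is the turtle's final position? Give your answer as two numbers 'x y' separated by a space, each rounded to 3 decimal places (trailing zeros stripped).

Executing turtle program step by step:
Start: pos=(-3,-6), heading=0, pen down
FD 1.3: (-3,-6) -> (-1.7,-6) [heading=0, draw]
FD 1.2: (-1.7,-6) -> (-0.5,-6) [heading=0, draw]
FD 2: (-0.5,-6) -> (1.5,-6) [heading=0, draw]
FD 4.8: (1.5,-6) -> (6.3,-6) [heading=0, draw]
RT 30: heading 0 -> 330
FD 2.3: (6.3,-6) -> (8.292,-7.15) [heading=330, draw]
FD 7.2: (8.292,-7.15) -> (14.527,-10.75) [heading=330, draw]
LT 90: heading 330 -> 60
PD: pen down
FD 7.3: (14.527,-10.75) -> (18.177,-4.428) [heading=60, draw]
PU: pen up
FD 9.3: (18.177,-4.428) -> (22.827,3.626) [heading=60, move]
Final: pos=(22.827,3.626), heading=60, 7 segment(s) drawn

Answer: 22.827 3.626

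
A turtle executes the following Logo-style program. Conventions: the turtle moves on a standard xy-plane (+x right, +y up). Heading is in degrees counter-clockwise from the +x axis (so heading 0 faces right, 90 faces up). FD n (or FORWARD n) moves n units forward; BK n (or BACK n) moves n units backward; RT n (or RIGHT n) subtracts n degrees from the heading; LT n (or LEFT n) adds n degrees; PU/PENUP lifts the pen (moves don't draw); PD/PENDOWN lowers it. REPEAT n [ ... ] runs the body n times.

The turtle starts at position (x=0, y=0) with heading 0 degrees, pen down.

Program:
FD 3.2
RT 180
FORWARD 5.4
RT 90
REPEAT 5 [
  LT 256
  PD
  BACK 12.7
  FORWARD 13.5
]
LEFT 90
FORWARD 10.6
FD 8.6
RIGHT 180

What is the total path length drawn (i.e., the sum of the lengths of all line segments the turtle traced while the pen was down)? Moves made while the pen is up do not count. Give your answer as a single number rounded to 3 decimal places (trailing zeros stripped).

Executing turtle program step by step:
Start: pos=(0,0), heading=0, pen down
FD 3.2: (0,0) -> (3.2,0) [heading=0, draw]
RT 180: heading 0 -> 180
FD 5.4: (3.2,0) -> (-2.2,0) [heading=180, draw]
RT 90: heading 180 -> 90
REPEAT 5 [
  -- iteration 1/5 --
  LT 256: heading 90 -> 346
  PD: pen down
  BK 12.7: (-2.2,0) -> (-14.523,3.072) [heading=346, draw]
  FD 13.5: (-14.523,3.072) -> (-1.424,-0.194) [heading=346, draw]
  -- iteration 2/5 --
  LT 256: heading 346 -> 242
  PD: pen down
  BK 12.7: (-1.424,-0.194) -> (4.539,11.02) [heading=242, draw]
  FD 13.5: (4.539,11.02) -> (-1.799,-0.9) [heading=242, draw]
  -- iteration 3/5 --
  LT 256: heading 242 -> 138
  PD: pen down
  BK 12.7: (-1.799,-0.9) -> (7.639,-9.398) [heading=138, draw]
  FD 13.5: (7.639,-9.398) -> (-2.394,-0.365) [heading=138, draw]
  -- iteration 4/5 --
  LT 256: heading 138 -> 34
  PD: pen down
  BK 12.7: (-2.394,-0.365) -> (-12.923,-7.466) [heading=34, draw]
  FD 13.5: (-12.923,-7.466) -> (-1.731,0.083) [heading=34, draw]
  -- iteration 5/5 --
  LT 256: heading 34 -> 290
  PD: pen down
  BK 12.7: (-1.731,0.083) -> (-6.074,12.017) [heading=290, draw]
  FD 13.5: (-6.074,12.017) -> (-1.457,-0.669) [heading=290, draw]
]
LT 90: heading 290 -> 20
FD 10.6: (-1.457,-0.669) -> (8.504,2.956) [heading=20, draw]
FD 8.6: (8.504,2.956) -> (16.585,5.898) [heading=20, draw]
RT 180: heading 20 -> 200
Final: pos=(16.585,5.898), heading=200, 14 segment(s) drawn

Segment lengths:
  seg 1: (0,0) -> (3.2,0), length = 3.2
  seg 2: (3.2,0) -> (-2.2,0), length = 5.4
  seg 3: (-2.2,0) -> (-14.523,3.072), length = 12.7
  seg 4: (-14.523,3.072) -> (-1.424,-0.194), length = 13.5
  seg 5: (-1.424,-0.194) -> (4.539,11.02), length = 12.7
  seg 6: (4.539,11.02) -> (-1.799,-0.9), length = 13.5
  seg 7: (-1.799,-0.9) -> (7.639,-9.398), length = 12.7
  seg 8: (7.639,-9.398) -> (-2.394,-0.365), length = 13.5
  seg 9: (-2.394,-0.365) -> (-12.923,-7.466), length = 12.7
  seg 10: (-12.923,-7.466) -> (-1.731,0.083), length = 13.5
  seg 11: (-1.731,0.083) -> (-6.074,12.017), length = 12.7
  seg 12: (-6.074,12.017) -> (-1.457,-0.669), length = 13.5
  seg 13: (-1.457,-0.669) -> (8.504,2.956), length = 10.6
  seg 14: (8.504,2.956) -> (16.585,5.898), length = 8.6
Total = 158.8

Answer: 158.8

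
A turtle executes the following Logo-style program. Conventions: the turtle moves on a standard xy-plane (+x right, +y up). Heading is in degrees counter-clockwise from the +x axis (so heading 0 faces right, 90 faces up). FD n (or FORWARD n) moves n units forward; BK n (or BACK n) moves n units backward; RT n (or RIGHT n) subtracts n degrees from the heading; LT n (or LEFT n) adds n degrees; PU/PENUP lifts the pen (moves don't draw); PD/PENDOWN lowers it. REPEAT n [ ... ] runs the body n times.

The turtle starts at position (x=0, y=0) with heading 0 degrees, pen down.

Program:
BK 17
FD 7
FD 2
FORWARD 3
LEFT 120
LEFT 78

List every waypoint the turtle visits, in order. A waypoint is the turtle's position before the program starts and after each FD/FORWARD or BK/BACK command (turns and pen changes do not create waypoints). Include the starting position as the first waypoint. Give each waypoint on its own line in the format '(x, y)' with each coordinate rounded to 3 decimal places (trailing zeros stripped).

Executing turtle program step by step:
Start: pos=(0,0), heading=0, pen down
BK 17: (0,0) -> (-17,0) [heading=0, draw]
FD 7: (-17,0) -> (-10,0) [heading=0, draw]
FD 2: (-10,0) -> (-8,0) [heading=0, draw]
FD 3: (-8,0) -> (-5,0) [heading=0, draw]
LT 120: heading 0 -> 120
LT 78: heading 120 -> 198
Final: pos=(-5,0), heading=198, 4 segment(s) drawn
Waypoints (5 total):
(0, 0)
(-17, 0)
(-10, 0)
(-8, 0)
(-5, 0)

Answer: (0, 0)
(-17, 0)
(-10, 0)
(-8, 0)
(-5, 0)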